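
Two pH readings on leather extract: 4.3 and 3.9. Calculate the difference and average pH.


Difference = 0.4
Average pH = 4.10


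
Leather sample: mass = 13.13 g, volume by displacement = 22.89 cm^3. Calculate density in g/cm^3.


0.574 g/cm^3

Density = mass / volume
Density = 13.13 / 22.89 = 0.574 g/cm^3


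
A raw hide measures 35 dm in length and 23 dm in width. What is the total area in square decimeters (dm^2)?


805 dm^2


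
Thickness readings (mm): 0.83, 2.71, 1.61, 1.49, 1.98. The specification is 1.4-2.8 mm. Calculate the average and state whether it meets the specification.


Average = 1.72 mm
Within specification: Yes


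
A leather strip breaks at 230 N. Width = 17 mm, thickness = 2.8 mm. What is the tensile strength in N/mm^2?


Cross-sectional area = 17 x 2.8 = 47.6 mm^2
Tensile strength = 230 / 47.6 = 4.83 N/mm^2


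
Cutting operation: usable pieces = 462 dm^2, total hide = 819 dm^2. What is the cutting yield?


Yield = usable / total x 100
Yield = 462 / 819 x 100 = 56.4%


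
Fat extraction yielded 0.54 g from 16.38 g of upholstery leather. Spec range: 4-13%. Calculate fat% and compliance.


Fat% = 0.54 / 16.38 x 100 = 3.3%
Spec range: 4-13%
Compliant: No


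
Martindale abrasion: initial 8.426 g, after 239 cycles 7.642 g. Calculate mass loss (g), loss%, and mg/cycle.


Loss = 8.426 - 7.642 = 0.784 g
Loss% = 0.784 / 8.426 x 100 = 9.30%
Rate = 0.784 / 239 x 1000 = 3.280 mg/cycle


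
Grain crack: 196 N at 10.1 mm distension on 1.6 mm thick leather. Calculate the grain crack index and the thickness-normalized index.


Crack index = 19.4 N/mm
Normalized index = 12.1 N/mm per mm


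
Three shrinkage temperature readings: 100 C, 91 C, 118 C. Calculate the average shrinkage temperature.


Average = (100 + 91 + 118) / 3
Average = 309 / 3 = 103.0 C


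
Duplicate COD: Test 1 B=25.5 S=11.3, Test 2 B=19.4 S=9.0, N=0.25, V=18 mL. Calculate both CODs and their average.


COD1 = (25.5 - 11.3) x 0.25 x 8000 / 18 = 1577.8 mg/L
COD2 = (19.4 - 9.0) x 0.25 x 8000 / 18 = 1155.6 mg/L
Average = (1577.8 + 1155.6) / 2 = 1366.7 mg/L


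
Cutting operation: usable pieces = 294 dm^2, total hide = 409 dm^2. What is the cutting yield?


Yield = usable / total x 100
Yield = 294 / 409 x 100 = 71.9%


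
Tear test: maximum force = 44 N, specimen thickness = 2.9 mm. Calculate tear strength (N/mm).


15.2 N/mm

Tear strength = force / thickness
Tear = 44 / 2.9 = 15.2 N/mm


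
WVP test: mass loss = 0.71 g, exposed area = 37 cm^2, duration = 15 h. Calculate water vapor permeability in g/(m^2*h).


WVP = mass_loss / (area x time) x 10000
WVP = 0.71 / (37 x 15) x 10000
WVP = 0.71 / 555 x 10000 = 12.79 g/(m^2*h)


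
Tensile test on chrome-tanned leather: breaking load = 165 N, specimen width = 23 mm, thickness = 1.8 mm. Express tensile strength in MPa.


Cross-section = 23 x 1.8 = 41.4 mm^2
TS = 165 / 41.4 = 3.99 MPa
(1 N/mm^2 = 1 MPa)


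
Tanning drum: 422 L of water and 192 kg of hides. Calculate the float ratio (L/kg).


Float ratio = water / hide weight
Ratio = 422 / 192 = 2.2


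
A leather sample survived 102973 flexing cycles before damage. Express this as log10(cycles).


5.01

log10(102973) = 5.01


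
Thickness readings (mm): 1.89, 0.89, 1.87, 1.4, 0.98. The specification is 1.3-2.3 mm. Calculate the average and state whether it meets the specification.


Sum = 7.03
Average = 7.03 / 5 = 1.41 mm
Specification range: 1.3 to 2.3 mm
Within spec: Yes


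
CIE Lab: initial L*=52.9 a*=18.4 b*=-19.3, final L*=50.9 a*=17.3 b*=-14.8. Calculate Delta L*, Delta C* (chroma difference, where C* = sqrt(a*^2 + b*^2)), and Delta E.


Delta L* = 50.9 - 52.9 = -2.0
C1* = sqrt((18.4)^2 + (-19.3)^2) = 26.666
C2* = sqrt((17.3)^2 + (-14.8)^2) = 22.767
Delta C* = 22.767 - 26.666 = -3.90
Delta E = sqrt((-2.0)^2 + (-1.1)^2 + (4.5)^2) = 5.05


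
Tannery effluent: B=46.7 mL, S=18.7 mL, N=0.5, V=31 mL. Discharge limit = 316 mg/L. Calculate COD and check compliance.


COD = (46.7 - 18.7) x 0.5 x 8000 / 31 = 3612.9 mg/L
Limit: 316 mg/L
Compliant: No


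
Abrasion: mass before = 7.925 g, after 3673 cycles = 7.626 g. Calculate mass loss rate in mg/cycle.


0.081 mg/cycle

Mass loss = 7.925 - 7.626 = 0.299 g
Rate = 0.299 / 3673 x 1000 = 0.081 mg/cycle


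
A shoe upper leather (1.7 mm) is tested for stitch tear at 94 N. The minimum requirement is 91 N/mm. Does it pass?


STS = 55.3 N/mm
Passes: No


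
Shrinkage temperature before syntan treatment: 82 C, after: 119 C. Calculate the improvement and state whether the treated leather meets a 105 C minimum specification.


Improvement = 119 - 82 = 37 C
Spec check: 119 C >= 105 C? Yes


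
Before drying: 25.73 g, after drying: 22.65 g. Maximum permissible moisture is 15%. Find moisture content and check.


Moisture content = 12.0%
Acceptable: Yes


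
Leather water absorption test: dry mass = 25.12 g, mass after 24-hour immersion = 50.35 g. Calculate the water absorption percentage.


Water absorbed = 50.35 - 25.12 = 25.23 g
WA% = 25.23 / 25.12 x 100 = 100.4%


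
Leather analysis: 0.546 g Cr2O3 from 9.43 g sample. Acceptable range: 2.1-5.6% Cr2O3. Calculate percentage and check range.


Cr2O3 = 5.79%
Within range: No

Cr2O3% = 0.546 / 9.43 x 100 = 5.79%
Acceptable range: 2.1 to 5.6%
Within range: No


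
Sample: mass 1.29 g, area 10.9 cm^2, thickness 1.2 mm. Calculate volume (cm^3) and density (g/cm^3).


Volume = 1.308 cm^3
Density = 0.986 g/cm^3

Thickness in cm = 1.2 / 10 = 0.12 cm
Volume = 10.9 x 0.12 = 1.308 cm^3
Density = 1.29 / 1.308 = 0.986 g/cm^3


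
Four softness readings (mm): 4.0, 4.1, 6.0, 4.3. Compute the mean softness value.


Sum = 4.0 + 4.1 + 6.0 + 4.3
Mean = 18.4 / 4 = 4.60 mm


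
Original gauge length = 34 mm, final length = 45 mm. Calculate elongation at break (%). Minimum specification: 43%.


Extension = 45 - 34 = 11 mm
Elongation = 11 / 34 x 100 = 32.4%
Minimum required: 43%
Meets specification: No


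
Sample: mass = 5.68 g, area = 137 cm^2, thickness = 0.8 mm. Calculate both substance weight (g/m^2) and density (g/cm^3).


Substance weight = 414.6 g/m^2
Density = 0.518 g/cm^3


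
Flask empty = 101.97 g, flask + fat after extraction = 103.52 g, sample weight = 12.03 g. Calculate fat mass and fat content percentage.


Fat mass = 103.52 - 101.97 = 1.55 g
Fat% = 1.55 / 12.03 x 100 = 12.9%


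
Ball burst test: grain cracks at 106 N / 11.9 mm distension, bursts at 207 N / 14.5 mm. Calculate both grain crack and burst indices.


Crack index = 106 / 11.9 = 8.9 N/mm
Burst index = 207 / 14.5 = 14.3 N/mm


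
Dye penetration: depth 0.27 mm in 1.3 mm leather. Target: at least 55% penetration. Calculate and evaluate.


Penetration = 20.8%
Meets target: No

Penetration = 0.27 / 1.3 x 100 = 20.8%
Target: 55%
Meets target: No


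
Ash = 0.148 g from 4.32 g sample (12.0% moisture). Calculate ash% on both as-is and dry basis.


As-is ash = 3.43%
Dry-basis ash = 3.89%


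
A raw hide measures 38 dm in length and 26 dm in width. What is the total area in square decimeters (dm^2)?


988 dm^2

Area = length x width
Area = 38 x 26 = 988 dm^2


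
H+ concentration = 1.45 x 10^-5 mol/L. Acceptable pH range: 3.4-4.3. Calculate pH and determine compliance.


pH = -log10(1.45 x 10^-5) = 4.84
Range: 3.4 to 4.3
Compliant: No


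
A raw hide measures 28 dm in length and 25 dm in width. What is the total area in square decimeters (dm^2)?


Area = length x width
Area = 28 x 25 = 700 dm^2


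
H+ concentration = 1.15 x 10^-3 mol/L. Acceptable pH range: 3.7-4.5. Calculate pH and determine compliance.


pH = -log10(1.15 x 10^-3) = 2.94
Range: 3.7 to 4.5
Compliant: No


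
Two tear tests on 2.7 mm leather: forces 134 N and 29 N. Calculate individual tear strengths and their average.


Tear 1 = 49.6 N/mm
Tear 2 = 10.7 N/mm
Average = 30.2 N/mm

Tear 1 = 134 / 2.7 = 49.6 N/mm
Tear 2 = 29 / 2.7 = 10.7 N/mm
Average = (49.6 + 10.7) / 2 = 30.2 N/mm


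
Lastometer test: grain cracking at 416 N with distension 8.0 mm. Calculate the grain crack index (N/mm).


52.0 N/mm

Grain crack index = force / distension
Index = 416 / 8.0 = 52.0 N/mm


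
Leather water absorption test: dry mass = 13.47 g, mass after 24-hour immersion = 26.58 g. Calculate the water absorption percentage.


97.3%

Water absorbed = 26.58 - 13.47 = 13.11 g
WA% = 13.11 / 13.47 x 100 = 97.3%


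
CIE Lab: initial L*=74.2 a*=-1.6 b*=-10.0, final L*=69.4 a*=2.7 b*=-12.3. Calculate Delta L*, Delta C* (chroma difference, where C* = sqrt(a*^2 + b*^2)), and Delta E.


Delta L* = 69.4 - 74.2 = -4.8
C1* = sqrt((-1.6)^2 + (-10.0)^2) = 10.127
C2* = sqrt((2.7)^2 + (-12.3)^2) = 12.593
Delta C* = 12.593 - 10.127 = 2.47
Delta E = sqrt((-4.8)^2 + (4.3)^2 + (-2.3)^2) = 6.84


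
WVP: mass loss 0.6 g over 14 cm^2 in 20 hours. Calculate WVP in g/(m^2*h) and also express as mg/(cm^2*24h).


WVP = 0.6 / (14 x 20) x 10000 = 21.43 g/(m^2*h)
Mass loss in mg = 0.6 x 1000 = 600 mg
Per cm^2 per 24h in mg: 600 x 24 / (14 x 20) = 14400 / 280 = 51.43 mg/(cm^2*24h)


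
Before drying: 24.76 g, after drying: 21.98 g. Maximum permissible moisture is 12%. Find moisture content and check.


MC = (24.76 - 21.98) / 24.76 x 100 = 11.2%
Maximum: 12%
Acceptable: Yes


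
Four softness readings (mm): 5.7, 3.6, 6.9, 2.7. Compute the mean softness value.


4.73 mm


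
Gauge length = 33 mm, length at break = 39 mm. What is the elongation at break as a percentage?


18.2%


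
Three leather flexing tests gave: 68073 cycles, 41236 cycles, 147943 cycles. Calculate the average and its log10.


Average = (68073 + 41236 + 147943) / 3 = 85751 cycles
log10(85751) = 4.93


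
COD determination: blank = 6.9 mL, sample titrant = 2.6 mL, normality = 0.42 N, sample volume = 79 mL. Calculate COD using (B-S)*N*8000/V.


182.9 mg/L

COD = (6.9 - 2.6) x 0.42 x 8000 / 79
COD = 4.3 x 0.42 x 8000 / 79
COD = 182.9 mg/L


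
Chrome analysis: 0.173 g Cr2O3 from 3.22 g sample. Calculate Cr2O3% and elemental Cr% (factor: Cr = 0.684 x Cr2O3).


Cr2O3 = 5.37%
Cr = 3.67%

Cr2O3% = 0.173 / 3.22 x 100 = 5.37%
Cr% = 5.37 x 0.684 = 3.67%


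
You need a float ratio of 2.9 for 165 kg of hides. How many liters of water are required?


Water = hide weight x target ratio
Water = 165 x 2.9 = 478.5 L


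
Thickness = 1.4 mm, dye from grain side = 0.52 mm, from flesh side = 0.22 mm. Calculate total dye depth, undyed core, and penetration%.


Total dyed = 0.74 mm
Undyed core = 0.66 mm
Penetration = 52.9%

Total dyed = 0.52 + 0.22 = 0.74 mm
Undyed core = 1.4 - 0.74 = 0.66 mm
Penetration = 0.74 / 1.4 x 100 = 52.9%


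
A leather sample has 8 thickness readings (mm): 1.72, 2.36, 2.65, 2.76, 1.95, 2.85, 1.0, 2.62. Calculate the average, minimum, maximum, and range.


Sum = 17.91
Average = 17.91 / 8 = 2.24 mm
Minimum = 1.0 mm
Maximum = 2.85 mm
Range = 2.85 - 1.0 = 1.85 mm


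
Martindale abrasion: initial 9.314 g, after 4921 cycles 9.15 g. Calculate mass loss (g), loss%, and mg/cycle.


Loss = 9.314 - 9.15 = 0.164 g
Loss% = 0.164 / 9.314 x 100 = 1.76%
Rate = 0.164 / 4921 x 1000 = 0.033 mg/cycle


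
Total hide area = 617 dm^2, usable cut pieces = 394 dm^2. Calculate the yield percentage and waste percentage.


Yield = 394 / 617 x 100 = 63.9%
Waste = 617 - 394 = 223 dm^2
Waste% = 100 - 63.9 = 36.1%


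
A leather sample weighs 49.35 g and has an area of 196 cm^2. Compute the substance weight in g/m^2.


2517.9 g/m^2


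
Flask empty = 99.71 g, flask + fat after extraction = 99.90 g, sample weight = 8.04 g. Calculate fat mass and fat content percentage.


Fat mass = 0.19 g
Fat content = 2.4%

Fat mass = 99.90 - 99.71 = 0.19 g
Fat% = 0.19 / 8.04 x 100 = 2.4%


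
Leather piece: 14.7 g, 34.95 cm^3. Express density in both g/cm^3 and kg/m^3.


0.421 g/cm^3
421 kg/m^3


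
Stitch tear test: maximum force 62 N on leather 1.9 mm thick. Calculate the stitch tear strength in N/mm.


Stitch tear strength = force / thickness
STS = 62 / 1.9 = 32.6 N/mm


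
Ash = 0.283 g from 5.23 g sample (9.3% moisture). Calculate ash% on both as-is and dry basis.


As-is ash = 5.41%
Dry-basis ash = 5.97%

As-is ash% = 0.283 / 5.23 x 100 = 5.41%
Dry mass = 5.23 x (100 - 9.3) / 100 = 4.74361 g
Dry-basis ash% = 0.283 / 4.74361 x 100 = 5.97%


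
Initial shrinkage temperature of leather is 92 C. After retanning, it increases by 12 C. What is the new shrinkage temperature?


New Ts = 92 + 12 = 104 C


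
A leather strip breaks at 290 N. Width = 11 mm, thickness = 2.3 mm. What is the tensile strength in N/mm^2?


Cross-sectional area = 11 x 2.3 = 25.3 mm^2
Tensile strength = 290 / 25.3 = 11.46 N/mm^2


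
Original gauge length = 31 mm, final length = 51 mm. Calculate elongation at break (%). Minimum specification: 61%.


Elongation = 64.5%
Meets spec: Yes


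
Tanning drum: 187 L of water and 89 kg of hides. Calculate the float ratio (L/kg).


2.1

Float ratio = water / hide weight
Ratio = 187 / 89 = 2.1


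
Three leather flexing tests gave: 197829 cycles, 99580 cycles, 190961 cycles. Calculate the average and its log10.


Average = 162790 cycles
log10 = 5.21

Average = (197829 + 99580 + 190961) / 3 = 162790 cycles
log10(162790) = 5.21


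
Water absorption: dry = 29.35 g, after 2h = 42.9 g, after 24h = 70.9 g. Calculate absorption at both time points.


2h absorption = 46.2%
24h absorption = 141.6%

WA (2h) = (42.9 - 29.35) / 29.35 x 100 = 46.2%
WA (24h) = (70.9 - 29.35) / 29.35 x 100 = 141.6%


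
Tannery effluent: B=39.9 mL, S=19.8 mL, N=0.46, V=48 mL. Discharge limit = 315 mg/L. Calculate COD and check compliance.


COD = (39.9 - 19.8) x 0.46 x 8000 / 48 = 1541.0 mg/L
Limit: 315 mg/L
Compliant: No


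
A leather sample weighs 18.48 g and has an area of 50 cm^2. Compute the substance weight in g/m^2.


Substance weight = mass / area x 10000
SW = 18.48 / 50 x 10000
SW = 3696.0 g/m^2


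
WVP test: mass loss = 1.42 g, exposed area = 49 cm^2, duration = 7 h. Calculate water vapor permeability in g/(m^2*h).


41.40 g/(m^2*h)


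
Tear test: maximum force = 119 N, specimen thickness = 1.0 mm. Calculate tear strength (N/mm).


Tear strength = force / thickness
Tear = 119 / 1.0 = 119.0 N/mm


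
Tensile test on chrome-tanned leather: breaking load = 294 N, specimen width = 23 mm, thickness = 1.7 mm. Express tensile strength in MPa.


Cross-section = 23 x 1.7 = 39.1 mm^2
TS = 294 / 39.1 = 7.52 MPa
(1 N/mm^2 = 1 MPa)


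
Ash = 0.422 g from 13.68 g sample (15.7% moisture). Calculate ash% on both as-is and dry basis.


As-is ash% = 0.422 / 13.68 x 100 = 3.08%
Dry mass = 13.68 x (100 - 15.7) / 100 = 11.53224 g
Dry-basis ash% = 0.422 / 11.53224 x 100 = 3.66%


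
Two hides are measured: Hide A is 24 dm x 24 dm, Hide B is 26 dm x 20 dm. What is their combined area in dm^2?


Hide A area = 24 x 24 = 576 dm^2
Hide B area = 26 x 20 = 520 dm^2
Total = 576 + 520 = 1096 dm^2


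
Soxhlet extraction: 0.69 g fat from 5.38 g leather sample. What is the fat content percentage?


12.8%

Fat content = 0.69 / 5.38 x 100
Fat = 12.8%


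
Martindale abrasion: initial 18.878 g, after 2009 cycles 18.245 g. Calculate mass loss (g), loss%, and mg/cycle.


Mass loss = 0.633 g
Loss = 3.35%
Rate = 0.315 mg/cycle


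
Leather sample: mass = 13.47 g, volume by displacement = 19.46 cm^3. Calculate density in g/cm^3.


Density = mass / volume
Density = 13.47 / 19.46 = 0.692 g/cm^3


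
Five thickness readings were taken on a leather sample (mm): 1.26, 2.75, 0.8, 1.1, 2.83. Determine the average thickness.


1.75 mm


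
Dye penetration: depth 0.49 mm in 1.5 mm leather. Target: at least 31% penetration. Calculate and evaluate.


Penetration = 32.7%
Meets target: Yes

Penetration = 0.49 / 1.5 x 100 = 32.7%
Target: 31%
Meets target: Yes


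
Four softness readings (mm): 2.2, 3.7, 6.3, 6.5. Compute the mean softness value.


4.68 mm

Sum = 2.2 + 3.7 + 6.3 + 6.5
Mean = 18.7 / 4 = 4.68 mm


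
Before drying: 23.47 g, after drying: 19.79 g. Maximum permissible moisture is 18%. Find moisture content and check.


Moisture content = 15.7%
Acceptable: Yes


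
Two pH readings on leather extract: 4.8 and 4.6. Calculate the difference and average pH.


Difference = |4.8 - 4.6| = 0.2
Average = (4.8 + 4.6) / 2 = 4.70


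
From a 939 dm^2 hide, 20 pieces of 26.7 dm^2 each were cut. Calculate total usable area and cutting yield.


Usable area = 534.0 dm^2
Yield = 56.9%

Total usable = 20 x 26.7 = 534.0 dm^2
Yield = 534.0 / 939 x 100 = 56.9%


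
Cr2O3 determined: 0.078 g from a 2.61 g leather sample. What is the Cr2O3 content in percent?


Cr2O3% = 0.078 / 2.61 x 100
Cr2O3% = 2.99%


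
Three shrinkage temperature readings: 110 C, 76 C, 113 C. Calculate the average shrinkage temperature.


Average = (110 + 76 + 113) / 3
Average = 299 / 3 = 99.7 C


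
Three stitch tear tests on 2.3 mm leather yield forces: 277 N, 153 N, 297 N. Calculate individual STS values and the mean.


STS1 = 277 / 2.3 = 120.4 N/mm
STS2 = 153 / 2.3 = 66.5 N/mm
STS3 = 297 / 2.3 = 129.1 N/mm
Mean = (120.4 + 66.5 + 129.1) / 3 = 105.3 N/mm


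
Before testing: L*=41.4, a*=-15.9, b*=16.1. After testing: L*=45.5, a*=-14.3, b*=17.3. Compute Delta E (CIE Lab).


Delta E = 4.56


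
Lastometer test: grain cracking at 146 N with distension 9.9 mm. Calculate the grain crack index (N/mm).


14.7 N/mm


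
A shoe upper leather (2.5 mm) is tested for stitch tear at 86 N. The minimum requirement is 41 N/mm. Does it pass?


STS = 34.4 N/mm
Passes: No

STS = 86 / 2.5 = 34.4 N/mm
Minimum required: 41 N/mm
Passes: No


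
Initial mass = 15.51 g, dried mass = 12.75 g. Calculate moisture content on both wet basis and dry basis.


Wet basis = 17.8%
Dry basis = 21.6%


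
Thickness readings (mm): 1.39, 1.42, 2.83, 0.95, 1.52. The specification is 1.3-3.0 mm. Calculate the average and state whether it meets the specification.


Average = 1.62 mm
Within specification: Yes


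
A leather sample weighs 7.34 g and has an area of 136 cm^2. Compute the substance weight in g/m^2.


Substance weight = mass / area x 10000
SW = 7.34 / 136 x 10000
SW = 539.7 g/m^2


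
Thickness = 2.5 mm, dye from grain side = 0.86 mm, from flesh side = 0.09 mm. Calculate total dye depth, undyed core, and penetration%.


Total dyed = 0.86 + 0.09 = 0.95 mm
Undyed core = 2.5 - 0.95 = 1.55 mm
Penetration = 0.95 / 2.5 x 100 = 38.0%


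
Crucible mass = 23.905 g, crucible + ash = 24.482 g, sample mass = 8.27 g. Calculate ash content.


Ash mass = 24.482 - 23.905 = 0.577 g
Ash% = 0.577 / 8.27 x 100 = 6.98%


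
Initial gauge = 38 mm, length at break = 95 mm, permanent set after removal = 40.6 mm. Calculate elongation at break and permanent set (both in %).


Elongation at break = (95 - 38) / 38 x 100 = 150.0%
Permanent set = (40.6 - 38) / 38 x 100 = 6.8%


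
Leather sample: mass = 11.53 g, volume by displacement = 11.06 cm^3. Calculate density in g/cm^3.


1.042 g/cm^3

Density = mass / volume
Density = 11.53 / 11.06 = 1.042 g/cm^3


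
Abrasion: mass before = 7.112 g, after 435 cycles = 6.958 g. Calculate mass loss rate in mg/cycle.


Mass loss = 7.112 - 6.958 = 0.154 g
Rate = 0.154 / 435 x 1000 = 0.354 mg/cycle


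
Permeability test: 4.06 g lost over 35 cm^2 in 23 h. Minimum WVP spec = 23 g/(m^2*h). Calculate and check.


WVP = 50.43 g/(m^2*h)
Meets specification: Yes


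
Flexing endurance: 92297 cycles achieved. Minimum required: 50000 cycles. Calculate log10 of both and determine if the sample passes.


log10(92297) = 4.97
log10(50000) = 4.70
Passes: Yes


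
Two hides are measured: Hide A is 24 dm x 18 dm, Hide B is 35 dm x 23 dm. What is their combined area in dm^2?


Hide A area = 24 x 18 = 432 dm^2
Hide B area = 35 x 23 = 805 dm^2
Total = 432 + 805 = 1237 dm^2


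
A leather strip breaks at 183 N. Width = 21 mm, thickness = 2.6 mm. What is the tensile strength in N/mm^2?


Cross-sectional area = 21 x 2.6 = 54.6 mm^2
Tensile strength = 183 / 54.6 = 3.35 N/mm^2


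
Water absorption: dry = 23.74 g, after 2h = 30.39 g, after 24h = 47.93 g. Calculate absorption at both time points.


WA (2h) = (30.39 - 23.74) / 23.74 x 100 = 28.0%
WA (24h) = (47.93 - 23.74) / 23.74 x 100 = 101.9%


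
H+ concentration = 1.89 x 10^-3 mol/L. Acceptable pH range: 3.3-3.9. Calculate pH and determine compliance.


pH = -log10(1.89 x 10^-3) = 2.72
Range: 3.3 to 3.9
Compliant: No


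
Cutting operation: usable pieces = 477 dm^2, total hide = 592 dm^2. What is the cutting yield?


Yield = usable / total x 100
Yield = 477 / 592 x 100 = 80.6%


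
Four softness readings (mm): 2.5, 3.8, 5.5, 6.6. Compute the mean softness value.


Sum = 2.5 + 3.8 + 5.5 + 6.6
Mean = 18.4 / 4 = 4.60 mm


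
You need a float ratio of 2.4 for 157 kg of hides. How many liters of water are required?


376.8 L


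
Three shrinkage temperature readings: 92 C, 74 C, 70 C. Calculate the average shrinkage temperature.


Average = (92 + 74 + 70) / 3
Average = 236 / 3 = 78.7 C


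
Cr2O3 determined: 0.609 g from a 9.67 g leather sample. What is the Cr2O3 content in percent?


6.30%

Cr2O3% = 0.609 / 9.67 x 100
Cr2O3% = 6.30%


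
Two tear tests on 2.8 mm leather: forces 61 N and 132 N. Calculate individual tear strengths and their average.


Tear 1 = 21.8 N/mm
Tear 2 = 47.1 N/mm
Average = 34.5 N/mm

Tear 1 = 61 / 2.8 = 21.8 N/mm
Tear 2 = 132 / 2.8 = 47.1 N/mm
Average = (21.8 + 47.1) / 2 = 34.5 N/mm


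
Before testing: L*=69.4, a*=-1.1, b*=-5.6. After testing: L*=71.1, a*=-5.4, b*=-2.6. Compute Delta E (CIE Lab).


Delta E = 5.51


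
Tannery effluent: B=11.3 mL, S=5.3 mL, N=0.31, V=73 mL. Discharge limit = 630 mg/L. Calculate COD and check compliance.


COD = 203.8 mg/L
Compliant: Yes


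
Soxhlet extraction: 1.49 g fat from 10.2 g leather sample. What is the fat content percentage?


14.6%


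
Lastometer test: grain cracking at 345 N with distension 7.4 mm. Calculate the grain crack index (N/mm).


Grain crack index = force / distension
Index = 345 / 7.4 = 46.6 N/mm


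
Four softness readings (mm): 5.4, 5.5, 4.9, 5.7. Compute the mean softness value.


5.38 mm

Sum = 5.4 + 5.5 + 4.9 + 5.7
Mean = 21.5 / 4 = 5.38 mm


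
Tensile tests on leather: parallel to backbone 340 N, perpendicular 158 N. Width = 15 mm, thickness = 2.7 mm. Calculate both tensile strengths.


Area = 15 x 2.7 = 40.5 mm^2
TS (parallel) = 340 / 40.5 = 8.40 N/mm^2
TS (perpendicular) = 158 / 40.5 = 3.90 N/mm^2


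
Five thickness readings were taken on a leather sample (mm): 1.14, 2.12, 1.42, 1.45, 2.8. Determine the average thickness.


Sum = 1.14 + 2.12 + 1.42 + 1.45 + 2.8 = 8.93
Average = 8.93 / 5 = 1.79 mm


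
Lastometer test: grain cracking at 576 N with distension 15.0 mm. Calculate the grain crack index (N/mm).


Grain crack index = force / distension
Index = 576 / 15.0 = 38.4 N/mm


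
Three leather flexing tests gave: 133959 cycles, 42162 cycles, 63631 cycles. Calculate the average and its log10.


Average = 79917 cycles
log10 = 4.90


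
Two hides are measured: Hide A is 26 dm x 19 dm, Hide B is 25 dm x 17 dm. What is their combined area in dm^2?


Hide A area = 26 x 19 = 494 dm^2
Hide B area = 25 x 17 = 425 dm^2
Total = 494 + 425 = 919 dm^2


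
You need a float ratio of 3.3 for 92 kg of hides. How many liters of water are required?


303.6 L

Water = hide weight x target ratio
Water = 92 x 3.3 = 303.6 L


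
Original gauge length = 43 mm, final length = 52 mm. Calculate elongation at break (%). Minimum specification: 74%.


Elongation = 20.9%
Meets spec: No

Extension = 52 - 43 = 9 mm
Elongation = 9 / 43 x 100 = 20.9%
Minimum required: 74%
Meets specification: No


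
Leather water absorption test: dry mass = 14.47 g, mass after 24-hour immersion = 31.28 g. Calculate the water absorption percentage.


Water absorbed = 31.28 - 14.47 = 16.81 g
WA% = 16.81 / 14.47 x 100 = 116.2%


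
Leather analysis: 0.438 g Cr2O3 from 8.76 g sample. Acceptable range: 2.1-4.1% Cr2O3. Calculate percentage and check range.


Cr2O3 = 5.00%
Within range: No

Cr2O3% = 0.438 / 8.76 x 100 = 5.00%
Acceptable range: 2.1 to 4.1%
Within range: No


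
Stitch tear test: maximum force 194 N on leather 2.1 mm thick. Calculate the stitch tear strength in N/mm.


92.4 N/mm


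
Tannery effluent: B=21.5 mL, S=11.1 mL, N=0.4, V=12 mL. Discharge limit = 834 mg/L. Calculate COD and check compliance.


COD = 2773.3 mg/L
Compliant: No


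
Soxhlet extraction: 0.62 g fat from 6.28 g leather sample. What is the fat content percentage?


9.9%

Fat content = 0.62 / 6.28 x 100
Fat = 9.9%


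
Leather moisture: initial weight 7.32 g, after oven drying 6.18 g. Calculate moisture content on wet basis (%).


Moisture = 7.32 - 6.18 = 1.14 g
MC = 1.14 / 7.32 x 100 = 15.6%


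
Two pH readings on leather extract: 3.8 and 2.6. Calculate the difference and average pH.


Difference = |3.8 - 2.6| = 1.2
Average = (3.8 + 2.6) / 2 = 3.20


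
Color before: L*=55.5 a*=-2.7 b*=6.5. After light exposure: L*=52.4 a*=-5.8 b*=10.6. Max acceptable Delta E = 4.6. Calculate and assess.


dL = -3.1, da = -3.1, db = 4.1
dE = sqrt((-3.1)^2 + (-3.1)^2 + (4.1)^2) = 6.00
Max = 4.6
Passes: No


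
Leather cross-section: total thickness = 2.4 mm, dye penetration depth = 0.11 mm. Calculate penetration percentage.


Penetration% = 0.11 / 2.4 x 100
Penetration = 4.6%


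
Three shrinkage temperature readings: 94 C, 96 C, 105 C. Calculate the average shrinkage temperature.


98.3 C

Average = (94 + 96 + 105) / 3
Average = 295 / 3 = 98.3 C


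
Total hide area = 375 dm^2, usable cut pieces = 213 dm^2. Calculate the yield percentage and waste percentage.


Yield = 213 / 375 x 100 = 56.8%
Waste = 375 - 213 = 162 dm^2
Waste% = 100 - 56.8 = 43.2%


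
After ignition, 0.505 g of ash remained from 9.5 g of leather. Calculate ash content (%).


5.32%

Ash% = 0.505 / 9.5 x 100
Ash% = 5.32%


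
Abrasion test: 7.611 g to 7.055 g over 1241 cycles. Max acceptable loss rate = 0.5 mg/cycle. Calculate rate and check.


Loss = 7.611 - 7.055 = 0.556 g
Rate = 0.556 g / 1241 cycles x 1000 = 0.448 mg/cycle
Max = 0.5 mg/cycle
Passes: Yes


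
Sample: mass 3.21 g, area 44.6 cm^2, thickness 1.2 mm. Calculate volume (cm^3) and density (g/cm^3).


Thickness in cm = 1.2 / 10 = 0.12 cm
Volume = 44.6 x 0.12 = 5.352 cm^3
Density = 3.21 / 5.352 = 0.600 g/cm^3


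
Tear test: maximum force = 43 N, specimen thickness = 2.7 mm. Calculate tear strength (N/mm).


15.9 N/mm


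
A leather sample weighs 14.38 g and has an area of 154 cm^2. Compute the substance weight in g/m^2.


Substance weight = mass / area x 10000
SW = 14.38 / 154 x 10000
SW = 933.8 g/m^2


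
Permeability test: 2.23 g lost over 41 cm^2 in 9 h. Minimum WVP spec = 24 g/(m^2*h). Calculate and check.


WVP = 60.43 g/(m^2*h)
Meets specification: Yes

WVP = 2.23 / (41 x 9) x 10000 = 60.43 g/(m^2*h)
Minimum: 24 g/(m^2*h)
Meets spec: Yes


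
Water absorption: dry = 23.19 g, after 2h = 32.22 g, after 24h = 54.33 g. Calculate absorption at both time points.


2h absorption = 38.9%
24h absorption = 134.3%

WA (2h) = (32.22 - 23.19) / 23.19 x 100 = 38.9%
WA (24h) = (54.33 - 23.19) / 23.19 x 100 = 134.3%


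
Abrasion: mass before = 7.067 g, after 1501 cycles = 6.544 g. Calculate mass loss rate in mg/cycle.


0.348 mg/cycle


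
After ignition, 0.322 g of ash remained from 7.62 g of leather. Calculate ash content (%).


Ash% = 0.322 / 7.62 x 100
Ash% = 4.23%


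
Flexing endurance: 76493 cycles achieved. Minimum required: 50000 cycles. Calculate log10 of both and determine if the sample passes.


log10(76493) = 4.88
log10(50000) = 4.70
Passes: Yes


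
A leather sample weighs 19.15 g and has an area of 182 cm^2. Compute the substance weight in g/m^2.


Substance weight = mass / area x 10000
SW = 19.15 / 182 x 10000
SW = 1052.2 g/m^2


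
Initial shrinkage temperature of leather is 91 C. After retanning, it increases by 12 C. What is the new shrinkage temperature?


103 C

New Ts = 91 + 12 = 103 C


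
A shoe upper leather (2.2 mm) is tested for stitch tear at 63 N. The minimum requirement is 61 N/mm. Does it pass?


STS = 63 / 2.2 = 28.6 N/mm
Minimum required: 61 N/mm
Passes: No


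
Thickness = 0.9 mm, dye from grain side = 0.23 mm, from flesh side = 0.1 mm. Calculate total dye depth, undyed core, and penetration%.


Total dyed = 0.23 + 0.1 = 0.33 mm
Undyed core = 0.9 - 0.33 = 0.57 mm
Penetration = 0.33 / 0.9 x 100 = 36.7%


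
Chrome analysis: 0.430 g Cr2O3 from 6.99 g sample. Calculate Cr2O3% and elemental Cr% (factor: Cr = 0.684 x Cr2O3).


Cr2O3 = 6.15%
Cr = 4.21%


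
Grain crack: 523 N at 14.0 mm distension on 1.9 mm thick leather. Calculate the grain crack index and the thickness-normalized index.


Crack index = 37.4 N/mm
Normalized index = 19.7 N/mm per mm

Crack index = 523 / 14.0 = 37.4 N/mm
Normalized = 37.4 / 1.9 = 19.7 N/mm per mm


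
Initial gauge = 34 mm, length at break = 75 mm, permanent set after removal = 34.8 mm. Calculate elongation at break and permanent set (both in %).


Elongation at break = (75 - 34) / 34 x 100 = 120.6%
Permanent set = (34.8 - 34) / 34 x 100 = 2.4%


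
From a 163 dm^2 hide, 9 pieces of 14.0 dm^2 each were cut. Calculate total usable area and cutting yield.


Usable area = 126.0 dm^2
Yield = 77.3%

Total usable = 9 x 14.0 = 126.0 dm^2
Yield = 126.0 / 163 x 100 = 77.3%


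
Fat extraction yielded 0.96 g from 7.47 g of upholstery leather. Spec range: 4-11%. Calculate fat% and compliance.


Fat content = 12.9%
Compliant: No


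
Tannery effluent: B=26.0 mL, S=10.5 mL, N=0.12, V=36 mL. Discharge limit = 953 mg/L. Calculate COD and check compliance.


COD = 413.3 mg/L
Compliant: Yes

COD = (26.0 - 10.5) x 0.12 x 8000 / 36 = 413.3 mg/L
Limit: 953 mg/L
Compliant: Yes


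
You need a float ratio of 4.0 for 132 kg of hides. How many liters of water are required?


528.0 L

Water = hide weight x target ratio
Water = 132 x 4.0 = 528.0 L


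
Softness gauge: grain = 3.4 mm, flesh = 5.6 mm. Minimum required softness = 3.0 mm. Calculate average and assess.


Average = (3.4 + 5.6) / 2 = 4.50 mm
Minimum = 3.0 mm
Meets requirement: Yes


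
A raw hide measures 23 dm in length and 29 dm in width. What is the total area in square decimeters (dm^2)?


667 dm^2


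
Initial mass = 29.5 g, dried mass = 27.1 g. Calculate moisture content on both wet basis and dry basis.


Wet basis = 8.1%
Dry basis = 8.9%


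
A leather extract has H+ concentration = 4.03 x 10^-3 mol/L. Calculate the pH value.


pH = -log10[H+]
pH = -log10(4.03 x 10^-3) = 2.39


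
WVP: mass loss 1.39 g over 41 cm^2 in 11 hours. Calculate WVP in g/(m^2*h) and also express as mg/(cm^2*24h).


WVP = 1.39 / (41 x 11) x 10000 = 30.82 g/(m^2*h)
Mass loss in mg = 1.39 x 1000 = 1390 mg
Per cm^2 per 24h in mg: 1390 x 24 / (41 x 11) = 33360 / 451 = 73.97 mg/(cm^2*24h)


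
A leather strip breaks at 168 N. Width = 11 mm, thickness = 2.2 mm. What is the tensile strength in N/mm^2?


Cross-sectional area = 11 x 2.2 = 24.2 mm^2
Tensile strength = 168 / 24.2 = 6.94 N/mm^2


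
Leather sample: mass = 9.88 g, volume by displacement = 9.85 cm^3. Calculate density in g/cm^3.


Density = mass / volume
Density = 9.88 / 9.85 = 1.003 g/cm^3


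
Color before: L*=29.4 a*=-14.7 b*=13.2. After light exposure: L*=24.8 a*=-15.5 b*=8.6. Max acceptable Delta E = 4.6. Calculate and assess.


Delta E = 6.55
Passes: No

dL = -4.6, da = -0.8, db = -4.6
dE = sqrt((-4.6)^2 + (-0.8)^2 + (-4.6)^2) = 6.55
Max = 4.6
Passes: No


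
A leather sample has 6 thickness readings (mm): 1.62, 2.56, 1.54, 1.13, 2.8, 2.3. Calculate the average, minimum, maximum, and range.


Average = 1.99 mm
Min = 1.13 mm
Max = 2.8 mm
Range = 1.67 mm


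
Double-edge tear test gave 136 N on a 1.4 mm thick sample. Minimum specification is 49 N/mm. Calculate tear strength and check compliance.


Tear strength = 136 / 1.4 = 97.1 N/mm
Required minimum = 49 N/mm
Compliant: Yes


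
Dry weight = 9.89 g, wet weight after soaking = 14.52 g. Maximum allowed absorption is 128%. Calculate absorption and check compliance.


Absorption = 46.8%
Compliant: Yes

WA = (14.52 - 9.89) / 9.89 x 100 = 46.8%
Maximum allowed: 128%
Compliant: Yes


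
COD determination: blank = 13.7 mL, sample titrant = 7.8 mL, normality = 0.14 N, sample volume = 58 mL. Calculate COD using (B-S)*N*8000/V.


COD = (13.7 - 7.8) x 0.14 x 8000 / 58
COD = 5.9 x 0.14 x 8000 / 58
COD = 113.9 mg/L


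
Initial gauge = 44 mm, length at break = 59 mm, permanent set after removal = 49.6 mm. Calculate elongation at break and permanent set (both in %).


Elongation at break = 34.1%
Permanent set = 12.7%


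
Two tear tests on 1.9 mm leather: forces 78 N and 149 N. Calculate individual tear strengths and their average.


Tear 1 = 41.1 N/mm
Tear 2 = 78.4 N/mm
Average = 59.8 N/mm

Tear 1 = 78 / 1.9 = 41.1 N/mm
Tear 2 = 149 / 1.9 = 78.4 N/mm
Average = (41.1 + 78.4) / 2 = 59.8 N/mm


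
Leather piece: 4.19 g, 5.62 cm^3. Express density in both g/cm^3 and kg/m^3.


0.746 g/cm^3
746 kg/m^3

Density = 4.19 / 5.62 = 0.746 g/cm^3
Convert: 0.746 x 1000 = 746 kg/m^3


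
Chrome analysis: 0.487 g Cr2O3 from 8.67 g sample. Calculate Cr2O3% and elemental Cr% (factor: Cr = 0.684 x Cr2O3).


Cr2O3 = 5.62%
Cr = 3.84%


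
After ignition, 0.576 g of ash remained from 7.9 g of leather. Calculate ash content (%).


7.29%

Ash% = 0.576 / 7.9 x 100
Ash% = 7.29%


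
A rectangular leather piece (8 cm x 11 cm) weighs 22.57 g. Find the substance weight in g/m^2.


Area = 8 x 11 = 88 cm^2
SW = 22.57 / 88 x 10000 = 2564.8 g/m^2


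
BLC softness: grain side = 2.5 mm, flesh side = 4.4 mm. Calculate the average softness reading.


Average = (2.5 + 4.4) / 2
Average = 3.45 mm


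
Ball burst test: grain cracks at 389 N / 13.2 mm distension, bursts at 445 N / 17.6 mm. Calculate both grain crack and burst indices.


Crack index = 29.5 N/mm
Burst index = 25.3 N/mm


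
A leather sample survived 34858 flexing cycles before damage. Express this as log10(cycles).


4.54

log10(34858) = 4.54


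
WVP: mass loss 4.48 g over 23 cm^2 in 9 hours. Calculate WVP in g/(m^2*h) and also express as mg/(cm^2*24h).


WVP = 4.48 / (23 x 9) x 10000 = 216.43 g/(m^2*h)
Mass loss in mg = 4.48 x 1000 = 4480 mg
Per cm^2 per 24h in mg: 4480 x 24 / (23 x 9) = 107520 / 207 = 519.42 mg/(cm^2*24h)


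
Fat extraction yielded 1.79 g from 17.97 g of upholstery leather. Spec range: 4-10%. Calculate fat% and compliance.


Fat% = 1.79 / 17.97 x 100 = 10.0%
Spec range: 4-10%
Compliant: Yes


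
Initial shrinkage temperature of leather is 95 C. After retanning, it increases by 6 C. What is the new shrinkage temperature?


101 C


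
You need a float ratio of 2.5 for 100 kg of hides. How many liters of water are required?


250.0 L


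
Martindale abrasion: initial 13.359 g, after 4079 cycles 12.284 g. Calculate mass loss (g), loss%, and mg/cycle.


Loss = 13.359 - 12.284 = 1.075 g
Loss% = 1.075 / 13.359 x 100 = 8.05%
Rate = 1.075 / 4079 x 1000 = 0.264 mg/cycle


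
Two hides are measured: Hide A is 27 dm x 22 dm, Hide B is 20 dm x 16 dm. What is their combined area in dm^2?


Hide A area = 27 x 22 = 594 dm^2
Hide B area = 20 x 16 = 320 dm^2
Total = 594 + 320 = 914 dm^2


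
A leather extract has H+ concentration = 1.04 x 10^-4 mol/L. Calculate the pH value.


pH = -log10[H+]
pH = -log10(1.04 x 10^-4) = 3.98


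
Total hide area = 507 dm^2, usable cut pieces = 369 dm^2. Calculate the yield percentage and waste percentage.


Yield = 369 / 507 x 100 = 72.8%
Waste = 507 - 369 = 138 dm^2
Waste% = 100 - 72.8 = 27.2%


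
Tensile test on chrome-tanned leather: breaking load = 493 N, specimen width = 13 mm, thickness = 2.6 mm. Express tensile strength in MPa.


14.59 MPa


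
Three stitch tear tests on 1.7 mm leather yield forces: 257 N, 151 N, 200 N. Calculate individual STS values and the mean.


STS1 = 257 / 1.7 = 151.2 N/mm
STS2 = 151 / 1.7 = 88.8 N/mm
STS3 = 200 / 1.7 = 117.6 N/mm
Mean = (151.2 + 88.8 + 117.6) / 3 = 119.2 N/mm


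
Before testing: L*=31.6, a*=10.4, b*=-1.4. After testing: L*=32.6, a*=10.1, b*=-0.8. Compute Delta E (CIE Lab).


dL = 32.6 - 31.6 = 1.0
da = 10.1 - 10.4 = -0.3
db = -0.8 - (-1.4) = 0.6
dE = sqrt((1.0)^2 + (-0.3)^2 + (0.6)^2) = 1.20


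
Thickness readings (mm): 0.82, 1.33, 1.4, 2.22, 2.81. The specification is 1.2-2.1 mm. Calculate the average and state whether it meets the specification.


Sum = 8.58
Average = 8.58 / 5 = 1.72 mm
Specification range: 1.2 to 2.1 mm
Within spec: Yes


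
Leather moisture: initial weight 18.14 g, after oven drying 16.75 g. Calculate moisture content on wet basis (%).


7.7%


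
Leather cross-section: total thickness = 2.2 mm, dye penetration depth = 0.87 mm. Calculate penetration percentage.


39.5%

Penetration% = 0.87 / 2.2 x 100
Penetration = 39.5%


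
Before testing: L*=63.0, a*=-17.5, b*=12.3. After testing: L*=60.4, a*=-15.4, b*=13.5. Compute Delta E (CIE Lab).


dL = 60.4 - 63.0 = -2.6
da = -15.4 - (-17.5) = 2.1
db = 13.5 - 12.3 = 1.2
dE = sqrt((-2.6)^2 + (2.1)^2 + (1.2)^2) = 3.55


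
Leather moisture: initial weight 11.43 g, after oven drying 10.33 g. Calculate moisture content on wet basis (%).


9.6%

Moisture = 11.43 - 10.33 = 1.10 g
MC = 1.10 / 11.43 x 100 = 9.6%


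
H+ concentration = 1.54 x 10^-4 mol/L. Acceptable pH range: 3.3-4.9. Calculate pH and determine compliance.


pH = 3.81
Compliant: Yes

pH = -log10(1.54 x 10^-4) = 3.81
Range: 3.3 to 4.9
Compliant: Yes


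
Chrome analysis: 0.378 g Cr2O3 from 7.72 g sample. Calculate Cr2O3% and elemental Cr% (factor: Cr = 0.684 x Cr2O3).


Cr2O3% = 0.378 / 7.72 x 100 = 4.90%
Cr% = 4.90 x 0.684 = 3.35%


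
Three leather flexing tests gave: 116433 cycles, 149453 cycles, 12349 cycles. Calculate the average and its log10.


Average = (116433 + 149453 + 12349) / 3 = 92745 cycles
log10(92745) = 4.97


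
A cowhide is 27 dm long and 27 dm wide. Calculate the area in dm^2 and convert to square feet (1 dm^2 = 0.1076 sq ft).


729 dm^2
78.44 sq ft


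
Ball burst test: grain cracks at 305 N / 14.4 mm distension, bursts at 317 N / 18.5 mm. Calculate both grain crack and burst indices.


Crack index = 305 / 14.4 = 21.2 N/mm
Burst index = 317 / 18.5 = 17.1 N/mm


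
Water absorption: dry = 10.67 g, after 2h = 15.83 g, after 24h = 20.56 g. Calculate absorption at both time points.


2h absorption = 48.4%
24h absorption = 92.7%


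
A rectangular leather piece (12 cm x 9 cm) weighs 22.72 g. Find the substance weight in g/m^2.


Area = 12 x 9 = 108 cm^2
SW = 22.72 / 108 x 10000 = 2103.7 g/m^2


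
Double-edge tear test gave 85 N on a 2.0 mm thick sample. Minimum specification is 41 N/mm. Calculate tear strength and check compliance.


Tear strength = 85 / 2.0 = 42.5 N/mm
Required minimum = 41 N/mm
Compliant: Yes


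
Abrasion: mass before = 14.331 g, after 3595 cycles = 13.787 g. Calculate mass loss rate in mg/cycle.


0.151 mg/cycle

Mass loss = 14.331 - 13.787 = 0.544 g
Rate = 0.544 / 3595 x 1000 = 0.151 mg/cycle


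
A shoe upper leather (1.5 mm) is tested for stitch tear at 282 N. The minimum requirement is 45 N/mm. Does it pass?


STS = 282 / 1.5 = 188.0 N/mm
Minimum required: 45 N/mm
Passes: Yes
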